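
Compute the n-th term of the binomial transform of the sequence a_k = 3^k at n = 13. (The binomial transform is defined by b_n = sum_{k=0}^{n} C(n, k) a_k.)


With a_k = 3^k, b_n = sum_{k=0}^{n} C(n, k) 3^k = (1 + 3)^n by the binomial theorem.
For n = 13: (1 + 3)^13 = 4^13 = 67108864.

67108864


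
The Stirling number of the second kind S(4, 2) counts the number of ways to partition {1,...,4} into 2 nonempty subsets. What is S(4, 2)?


Using the explicit formula S(n,k) = (1/k!) sum_{j=0}^{k} (-1)^(k-j) C(k,j) j^n:
S(4, 2) = 7
Equivalently, S(n,k) is n! times the coefficient of x^n in the EGF (e^x - 1)^k / k!.

7


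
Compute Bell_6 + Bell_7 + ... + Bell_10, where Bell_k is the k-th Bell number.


Recall Bell_k counts set partitions of a k-set (with Bell_0 = 1 by convention).
Bell_6 through Bell_10: 203, 877, 4140, 21147, 115975
Sum = 203 + 877 + 4140 + 21147 + 115975 = 142342.

142342


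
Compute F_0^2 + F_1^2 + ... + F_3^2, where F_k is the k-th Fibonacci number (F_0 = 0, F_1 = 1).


There is a standard identity sum_{k=0}^{N} F_k^2 = F_N * F_{N+1} (proved inductively from the telescoping relation F_k^2 = F_k F_{k+1} - F_{k-1} F_k). Then
sum_{k=0}^{3} F_k^2 = F_3 F_4 - F_0 F_0.
Computing: F_3 = 2, F_4 = 3.
Sum = 2 * 3 = 6.

6


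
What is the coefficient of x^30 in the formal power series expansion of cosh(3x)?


The Maclaurin series is cosh(t) = sum_{m>=0} t^(2m) / (2m)!, so substituting t = 3x, only even powers of x are nonzero, with coefficient of x^(2m) equal to 3^(2m) / (2m)!.
For x^30 the coefficient is 3^30/30! = 205891132094649/265252859812191058636308480000000 = 43046721/55457783609342033920000000.

43046721/55457783609342033920000000


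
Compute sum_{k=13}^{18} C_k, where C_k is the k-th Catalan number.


C_13 through C_18: 742900, 2674440, 9694845, 35357670, 129644790, 477638700
Sum = 742900 + 2674440 + 9694845 + 35357670 + 129644790 + 477638700
= 655753345

655753345


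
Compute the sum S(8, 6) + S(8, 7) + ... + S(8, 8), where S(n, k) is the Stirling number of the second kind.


By definition, S(n, k) counts partitions of an n-set into exactly k nonempty blocks.
Computing row n = 8 for k = 6..8:
S(8, k): 266, 28, 1
Sum = 295.

295


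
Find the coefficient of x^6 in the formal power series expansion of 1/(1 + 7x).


Write 1/(1 + c x) = 1/(1 - (-c) x) and apply the geometric-series identity
1/(1 - y) = sum_{k>=0} y^k to get 1/(1 + c x) = sum_{k>=0} (-c)^k x^k.
So the coefficient of x^k is (-c)^k = (-1)^k * c^k.
Here c = 7 and k = 6:
(-7)^6 = 1 * 117649 = 117649

117649


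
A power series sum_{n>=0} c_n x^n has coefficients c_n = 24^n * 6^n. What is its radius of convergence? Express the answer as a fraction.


By the root test (Cauchy-Hadamard), the radius is R = 1 / limsup_n |c_n|^(1/n).
Here |c_n|^(1/n) = (24^n * 6^n)^(1/n) = 24 * 6 = 144 for all n.
So R = 1/144 = 1/144.

1/144


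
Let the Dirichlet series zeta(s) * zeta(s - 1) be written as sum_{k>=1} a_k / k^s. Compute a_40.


Convolution gives a_k = sum_{d | k} d * 1 = sum_{d | k} d = sigma(k), the sum of positive divisors of k.
For k = 40, the divisors are 1, 2, 4, 5, 8, 10, 20, 40, so
sigma(40) = 1 + 2 + 4 + 5 + 8 + 10 + 20 + 40 = 90.

90


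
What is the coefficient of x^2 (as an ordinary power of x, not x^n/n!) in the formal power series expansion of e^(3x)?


The exponential series is e^y = sum_{k>=0} y^k / k!. Substituting y = 3x gives
e^(3x) = sum_{k>=0} 3^k x^k / k!.
So the coefficient of x^n is a^n/n! with a = 3, n = 2:
3^2 / 2! = 9/2 = 9/2

9/2


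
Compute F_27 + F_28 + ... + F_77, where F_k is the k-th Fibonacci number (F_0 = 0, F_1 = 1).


Use the identity sum_{k=0}^{N} F_k = F_{N+2} - 1 (which follows from F_{k+2} - F_{k+1} = F_k). Then
sum_{k=27}^{77} F_k = (F_{79} - 1) - (F_{28} - 1) = F_{79} - F_{28}.
Computing: F_{79} = 14472334024676221, F_{28} = 317811, so
Sum = 14472334024676221 - 317811 = 14472334024358410.

14472334024358410


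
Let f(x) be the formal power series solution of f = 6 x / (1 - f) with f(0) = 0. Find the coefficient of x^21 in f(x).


Apply Lagrange inversion: f = 6 x * phi(f) with phi(t) = 1/(1 - t), so
[x^n] f = 6^n * (1/n) [t^(n-1)] phi(t)^n = 6^n * (1/n) [t^(n-1)] (1 - t)^(-n) = 6^n * (1/n) C(2n - 2, n - 1) = 6^n * C_{n-1}.
For n = 21: C_20 = C(40, 20) / 21 = 137846528820/21 = 6564120420.
With the 6^21 = 21936950640377856 factor, the coefficient is 21936950640377856 * 6564120420 = 143996785651036361085419520.

143996785651036361085419520


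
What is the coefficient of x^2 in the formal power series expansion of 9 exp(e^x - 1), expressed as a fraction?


exp(e^x - 1) is the exponential generating function for the Bell numbers Bell_k: exp(e^x - 1) = sum_{k>=0} Bell_k x^k / k!.
So the coefficient of x^2 in 9 exp(e^x - 1) is 9 Bell_2 / 2!.
Computing: Bell_2 = 2 and 2! = 2, giving
9 * 2/2 = 9.

9


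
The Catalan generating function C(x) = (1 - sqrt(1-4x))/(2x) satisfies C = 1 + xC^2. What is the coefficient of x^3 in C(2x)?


Substituting x -> 2x scales the n-th coefficient by 2^n, so [x^3] C(2x) = 2^3 * C_3.
C_3 = C(2*3, 3)/(4) = 20/4 = 5.
So 2^3 * 5 = 8 * 5 = 40.

40


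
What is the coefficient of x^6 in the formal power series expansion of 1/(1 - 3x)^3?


The general identity 1/(1 - c x)^r = sum_{k>=0} c^k C(k + r - 1, r - 1) x^k follows by substituting y = c x into 1/(1 - y)^r = sum_{k>=0} C(k + r - 1, r - 1) y^k.
For c = 3, r = 3, k = 6:
3^6 * C(8, 2) = 729 * 28 = 20412.

20412


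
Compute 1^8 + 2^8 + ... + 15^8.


This power sum has a closed form given by Faulhaber's formula
sum_{k=1}^{m} k^p = (1 / (p + 1)) * sum_{j=0}^{p} C(p + 1, j) B_j m^(p + 1 - j),
but for small m direct computation is fastest:
1 + 256 + 6561 + 65536 + 390625 + 1679616 + 5764801 + 16777216 + 43046721 + 100000000 + 214358881 + 429981696 + 815730721 + 1475789056 + 2562890625 = 5666482312.

5666482312


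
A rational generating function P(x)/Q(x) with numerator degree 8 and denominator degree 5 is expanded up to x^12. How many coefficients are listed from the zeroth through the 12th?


Expanding up to x^12 gives the coefficients for x^0, x^1, ..., x^12.
That is 12 + 1 = 13 coefficients in total.

13


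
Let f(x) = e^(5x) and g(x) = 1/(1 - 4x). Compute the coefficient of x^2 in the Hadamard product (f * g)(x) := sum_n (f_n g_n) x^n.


Expanding: f_k = 5^k/k! (from e^(5x)) and g_k = 4^k (from 1/(1 - 4x)). So the Hadamard coefficient (f * g)_k = 5^k 4^k / k! = (20)^k / k!.
For k = 2: 20^2/2! = 400/2 = 200.

200


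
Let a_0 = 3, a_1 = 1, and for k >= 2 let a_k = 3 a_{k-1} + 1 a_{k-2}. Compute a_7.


Iterating the recurrence forward:
a_0 = 3
a_1 = 1
a_2 = 3*1 + 1*3 = 6
a_3 = 3*6 + 1*1 = 19
a_4 = 3*19 + 1*6 = 63
a_5 = 3*63 + 1*19 = 208
a_6 = 3*208 + 1*63 = 687
a_7 = 3*687 + 1*208 = 2269
So a_7 = 2269.

2269


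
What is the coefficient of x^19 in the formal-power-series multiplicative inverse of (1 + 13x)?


The inverse is 1/(1 + 13x). Apply the geometric identity 1/(1 - y) = sum_{k>=0} y^k with y = -13x:
1/(1 + 13x) = sum_{k>=0} (-13)^k x^k.
So the coefficient of x^19 is (-13)^19 = -1461920290375446110677.

-1461920290375446110677


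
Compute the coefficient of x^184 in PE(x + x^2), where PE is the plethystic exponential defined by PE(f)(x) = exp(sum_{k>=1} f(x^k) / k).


With f(x) = x + x^2, the exponent is sum_{k>=1} (x^k + x^(2k)) / k = -ln(1 - x) - ln(1 - x^2). Exponentiating:
PE(x + x^2) = 1 / ((1 - x)(1 - x^2)).
This is the generating function for partitions of n into parts of size 1 or 2. The number of 2's can be any j in 0..92, and the rest are 1's, so
[x^184] = floor(184/2) + 1 = 93.

93


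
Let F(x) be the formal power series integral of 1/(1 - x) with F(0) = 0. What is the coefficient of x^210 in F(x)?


1/(1 - x) = sum_{k>=0} x^k. Integrating termwise and using F(0) = 0 gives
F(x) = sum_{k>=0} x^(k+1) / (k+1) = sum_{m>=1} x^m / m = -ln(1 - x).
So the coefficient of x^210 is 1/210 = 1/210.

1/210


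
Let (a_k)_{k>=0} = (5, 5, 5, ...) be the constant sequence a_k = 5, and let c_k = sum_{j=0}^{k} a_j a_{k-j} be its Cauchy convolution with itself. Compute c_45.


Since a_j = 5 for all j >= 0, the convolution sum becomes
c_k = sum_{j=0}^{k} 5 * 5 = 25 * (k + 1).
Equivalently, the generating function of (a_k) is 5/(1 - x) and its square is 25/(1 - x)^2 = sum_{k>=0} 25(k + 1) x^k.
For k = 45: 25 * 46 = 1150.

1150


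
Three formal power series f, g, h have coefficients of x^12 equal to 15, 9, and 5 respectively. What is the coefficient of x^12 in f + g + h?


Series addition is componentwise:
15 + 9 + 5
= 29

29


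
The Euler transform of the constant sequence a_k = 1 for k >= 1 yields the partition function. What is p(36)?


The Euler transform converts the sequence a_k = 1 into the number of integer partitions.
Using the recurrence or dynamic programming:
p(36) = 17977

17977


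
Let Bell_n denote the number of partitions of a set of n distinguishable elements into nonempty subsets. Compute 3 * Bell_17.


Bell_17 can be computed from the Bell triangle or from Dobinski's identity Bell_n = (1/e) * sum_{k>=0} k^n / k!.
Computing Bell_17 = 82864869804.
Then 3 * 82864869804 = 248594609412.

248594609412


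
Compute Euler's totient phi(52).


phi(n) counts integers in [1, n] coprime to n. Using the multiplicative formula phi(n) = n * prod_{p | n} (1 - 1/p):
52 = 2^2 * 13, so
phi(52) = 52 * (1 - 1/2) * (1 - 1/13) = 24.

24


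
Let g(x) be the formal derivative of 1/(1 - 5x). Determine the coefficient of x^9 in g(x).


Differentiate termwise: d/dx sum_{k>=0} 5^k x^k = sum_{k>=1} k 5^k x^(k-1) = sum_{j>=0} (j+1) 5^(j+1) x^j.
Equivalently, d/dx [1/(1 - 5x)] = 5/(1 - 5x)^2.
For j = 9: 10 * 5^10 = 10 * 9765625 = 97656250.

97656250


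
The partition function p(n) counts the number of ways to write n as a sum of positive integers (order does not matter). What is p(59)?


Using the generating function prod_{k>=1} 1/(1-x^k), we compute p(59).
By dynamic programming over parts 1 through 59:
p(59) = 831820

831820


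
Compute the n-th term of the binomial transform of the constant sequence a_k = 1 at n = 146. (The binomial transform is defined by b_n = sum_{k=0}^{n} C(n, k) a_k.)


With a_k = 1 for all k, b_n = sum_{k=0}^{n} C(n, k) = 2^n by the binomial theorem.
For n = 146: 2^146 = 89202980794122492566142873090593446023921664.

89202980794122492566142873090593446023921664


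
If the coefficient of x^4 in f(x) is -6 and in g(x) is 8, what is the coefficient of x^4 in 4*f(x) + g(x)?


Scalar multiplication scales coefficients: 4 * -6 = -24.
Then add the g coefficient: -24 + 8
= -16

-16


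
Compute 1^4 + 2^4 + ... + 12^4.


This power sum has a closed form given by Faulhaber's formula
sum_{k=1}^{m} k^p = (1 / (p + 1)) * sum_{j=0}^{p} C(p + 1, j) B_j m^(p + 1 - j),
but for small m direct computation is fastest:
1 + 16 + 81 + 256 + 625 + 1296 + 2401 + 4096 + 6561 + 10000 + 14641 + 20736 = 60710.

60710


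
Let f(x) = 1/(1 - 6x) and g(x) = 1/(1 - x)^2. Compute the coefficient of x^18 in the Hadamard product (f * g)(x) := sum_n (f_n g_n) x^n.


f has coefficients f_k = 6^k. For g = 1/(1 - x)^2 the coefficient is g_k = C(k + 1, 1) = k + 1. The Hadamard coefficient is (f * g)_k = 6^k * (k + 1).
For k = 18: 6^18 * 19 = 101559956668416 * 19 = 1929639176699904.

1929639176699904


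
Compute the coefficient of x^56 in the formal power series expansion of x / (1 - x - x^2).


Let f(x) = sum_{k>=0} a_k x^k. Multiplying f(x) * (1 - x - x^2) = x and matching coefficients gives a_0 = 0, a_1 = 1, and a_k = a_{k-1} + a_{k-2} for k >= 2. These are the Fibonacci numbers F_k.
Iterating from F_0 = 0, F_1 = 1:
F_0=0, F_1=1, F_2=1, F_3=2, F_4=3, F_5=5, F_6=8, F_7=13, F_8=21, F_9=34, ...
F_56 = 225851433717.

225851433717


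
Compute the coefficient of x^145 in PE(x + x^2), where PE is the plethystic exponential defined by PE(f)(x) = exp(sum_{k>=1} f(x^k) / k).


With f(x) = x + x^2, the exponent is sum_{k>=1} (x^k + x^(2k)) / k = -ln(1 - x) - ln(1 - x^2). Exponentiating:
PE(x + x^2) = 1 / ((1 - x)(1 - x^2)).
This is the generating function for partitions of n into parts of size 1 or 2. The number of 2's can be any j in 0..72, and the rest are 1's, so
[x^145] = floor(145/2) + 1 = 73.

73


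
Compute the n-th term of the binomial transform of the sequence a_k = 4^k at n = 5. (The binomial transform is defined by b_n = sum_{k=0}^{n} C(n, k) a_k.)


With a_k = 4^k, b_n = sum_{k=0}^{n} C(n, k) 4^k = (1 + 4)^n by the binomial theorem.
For n = 5: (1 + 4)^5 = 5^5 = 3125.

3125


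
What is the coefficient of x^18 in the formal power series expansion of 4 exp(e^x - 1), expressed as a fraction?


exp(e^x - 1) is the exponential generating function for the Bell numbers Bell_k: exp(e^x - 1) = sum_{k>=0} Bell_k x^k / k!.
So the coefficient of x^18 in 4 exp(e^x - 1) is 4 Bell_18 / 18!.
Computing: Bell_18 = 682076806159 and 18! = 6402373705728000, giving
4 * 682076806159/6402373705728000 = 97439543737/228656203776000.

97439543737/228656203776000


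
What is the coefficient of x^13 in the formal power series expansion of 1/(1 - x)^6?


The negative binomial / multiset identity is
1/(1 - x)^r = sum_{k>=0} C(k + r - 1, r - 1) x^k.
Here r = 6 and k = 13, so the coefficient is
C(13 + 5, 5) = C(18, 5)
= 8568

8568


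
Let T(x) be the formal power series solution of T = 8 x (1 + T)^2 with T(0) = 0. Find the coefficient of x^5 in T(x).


Apply the Lagrange inversion formula: if T = 8 x * phi(T) with phi(t) = (1 + t)^2, then [x^n] T = 8^n * (1/n) [t^(n-1)] phi(t)^n = 8^n * (1/n) [t^(n-1)] (1 + t)^(2n) = 8^n * (1/n) C(2n, n-1).
Using the identity C(2n, n-1) = C(2n, n) * n / (n+1), the unscaled factor equals C(2n, n) / (n+1) = C_n, the n-th Catalan number.
For n = 5: C_5 = C(10, 5) / 6 = 252/6 = 42.
With the 8^5 = 32768 factor, the coefficient is 32768 * 42 = 1376256.

1376256


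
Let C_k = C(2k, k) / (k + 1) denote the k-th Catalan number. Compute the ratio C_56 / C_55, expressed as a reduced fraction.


Using C_k = (2k)! / (k! (k+1)!), the ratio C_{k+1}/C_k simplifies to
C_{k+1}/C_k = [(2k+2)! / ((k+1)! (k+2)!)] * [k! (k+1)! / (2k)!]
 = (2k+2)(2k+1) / ((k+1)(k+2)) = 2(2k+1) / (k+2).
For k = 55: 2(2*55 + 1) / (55 + 2) = 222/57 = 74/19.

74/19


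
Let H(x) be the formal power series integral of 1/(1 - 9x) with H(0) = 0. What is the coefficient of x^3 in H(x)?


1/(1 - 9x) = sum_{k>=0} 9^k x^k. Integrating termwise with H(0) = 0:
H(x) = sum_{k>=0} 9^k x^(k+1) / (k+1) = sum_{m>=1} 9^(m-1) x^m / m.
For m = 3: 9^2/3 = 81/3 = 27.

27


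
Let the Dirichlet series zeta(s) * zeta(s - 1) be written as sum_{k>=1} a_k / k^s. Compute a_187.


Convolution gives a_k = sum_{d | k} d * 1 = sum_{d | k} d = sigma(k), the sum of positive divisors of k.
For k = 187, the divisors are 1, 11, 17, 187, so
sigma(187) = 1 + 11 + 17 + 187 = 216.

216


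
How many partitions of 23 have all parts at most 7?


Using the generating function (1-x)^(-1)(1-x^2)^(-1)...(1-x^7)^(-1),
the coefficient of x^23 counts these restricted partitions.
Result = 618

618


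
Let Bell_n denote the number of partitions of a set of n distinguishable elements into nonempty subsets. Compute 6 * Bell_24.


Bell_24 can be computed from the Bell triangle or from Dobinski's identity Bell_n = (1/e) * sum_{k>=0} k^n / k!.
Computing Bell_24 = 445958869294805289.
Then 6 * 445958869294805289 = 2675753215768831734.

2675753215768831734


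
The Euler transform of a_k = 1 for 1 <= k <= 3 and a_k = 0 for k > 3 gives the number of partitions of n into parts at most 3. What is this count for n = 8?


Partitions of 8 into parts at most 3:
Using generating function (1-x)^(-1)(1-x^2)^(-1)(1-x^3)^(-1),
the coefficient of x^8 = 10

10


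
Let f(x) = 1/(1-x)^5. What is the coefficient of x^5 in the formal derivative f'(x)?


Differentiate: d/dx [ 1/(1-x)^r ] = r / (1-x)^(r+1).
Here r = 5, so f'(x) = 5 / (1-x)^6.
The expansion of 1/(1-x)^(r+1) has coefficient of x^n equal to C(n+r, r).
So the coefficient of x^5 in f'(x) is
5 * C(10, 5) = 5 * 252 = 1260

1260


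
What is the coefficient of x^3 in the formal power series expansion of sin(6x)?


The Maclaurin series is sin(t) = sum_{k>=0} (-1)^k t^(2k+1) / (2k+1)!, so substituting t = 6x, only odd powers of x are nonzero, with coefficient of x^(2k+1) equal to (-1)^k 6^(2k+1) / (2k+1)!.
Write 3 = 2*1 + 1, giving the coefficient (-1)^1 * 6^3 / 3! = -216/6 = -36.

-36


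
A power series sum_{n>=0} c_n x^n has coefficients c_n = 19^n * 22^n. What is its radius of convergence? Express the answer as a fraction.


By the root test (Cauchy-Hadamard), the radius is R = 1 / limsup_n |c_n|^(1/n).
Here |c_n|^(1/n) = (19^n * 22^n)^(1/n) = 19 * 22 = 418 for all n.
So R = 1/418 = 1/418.

1/418


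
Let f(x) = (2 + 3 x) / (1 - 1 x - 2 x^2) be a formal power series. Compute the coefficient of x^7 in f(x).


Write f(x) = sum_{k>=0} a_k x^k. Multiplying both sides by 1 - 1 x - 2 x^2 gives
(1 - 1 x - 2 x^2) sum_{k>=0} a_k x^k = 2 + 3 x.
Matching coefficients:
 x^0: a_0 = 2
 x^1: a_1 - 1 a_0 = 3  =>  a_1 = 1*2 + 3 = 5
 x^k (k >= 2): a_k = 1 a_{k-1} + 2 a_{k-2}.
Iterating: a_2 = 9, a_3 = 19, a_4 = 37, a_5 = 75, a_6 = 149, a_7 = 299.
So the coefficient of x^7 is 299.

299


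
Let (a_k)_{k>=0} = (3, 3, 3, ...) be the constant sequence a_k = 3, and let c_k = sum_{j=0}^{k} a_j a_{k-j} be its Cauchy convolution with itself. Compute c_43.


Since a_j = 3 for all j >= 0, the convolution sum becomes
c_k = sum_{j=0}^{k} 3 * 3 = 9 * (k + 1).
Equivalently, the generating function of (a_k) is 3/(1 - x) and its square is 9/(1 - x)^2 = sum_{k>=0} 9(k + 1) x^k.
For k = 43: 9 * 44 = 396.

396


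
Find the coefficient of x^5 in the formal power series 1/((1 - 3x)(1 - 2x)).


By partial fractions or Cauchy convolution:
The coefficient equals sum_{k=0}^{5} 3^k * 2^(5-k).
= 665

665


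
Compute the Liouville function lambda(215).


The Liouville function is lambda(k) = (-1)^Omega(k), where Omega(k) counts the prime factors of k with multiplicity.
Factoring: 215 = 5 * 43, so Omega(215) = 2.
lambda(215) = (-1)^2 = 1.

1


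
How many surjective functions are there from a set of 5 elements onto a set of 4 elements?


By inclusion-exclusion on which target elements are missed, the number of surjections from an n-set onto a k-set is
surj(n, k) = sum_{j=0}^{k} (-1)^j C(k, j) (k - j)^n.
Equivalently surj(n, k) = k! * S(n, k), where S(n, k) is the Stirling number of the second kind.
For n = 5, k = 4:
S(5, 4) = 10, so
surj = 4! * 10 = 24 * 10 = 240.

240


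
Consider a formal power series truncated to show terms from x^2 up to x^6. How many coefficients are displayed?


From x^2 to x^6 inclusive, the count is 6 - 2 + 1 = 5.

5


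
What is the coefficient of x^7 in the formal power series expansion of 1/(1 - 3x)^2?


The general identity 1/(1 - c x)^r = sum_{k>=0} c^k C(k + r - 1, r - 1) x^k follows by substituting y = c x into 1/(1 - y)^r = sum_{k>=0} C(k + r - 1, r - 1) y^k.
For c = 3, r = 2, k = 7:
3^7 * C(8, 1) = 2187 * 8 = 17496.

17496


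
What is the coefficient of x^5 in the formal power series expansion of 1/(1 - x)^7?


The negative binomial / multiset identity is
1/(1 - x)^r = sum_{k>=0} C(k + r - 1, r - 1) x^k.
Here r = 7 and k = 5, so the coefficient is
C(5 + 6, 6) = C(11, 6)
= 462

462


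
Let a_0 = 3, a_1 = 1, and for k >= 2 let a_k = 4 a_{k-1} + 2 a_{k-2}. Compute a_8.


Iterating the recurrence forward:
a_0 = 3
a_1 = 1
a_2 = 4*1 + 2*3 = 10
a_3 = 4*10 + 2*1 = 42
a_4 = 4*42 + 2*10 = 188
a_5 = 4*188 + 2*42 = 836
a_6 = 4*836 + 2*188 = 3720
a_7 = 4*3720 + 2*836 = 16552
a_8 = 4*16552 + 2*3720 = 73648
So a_8 = 73648.

73648


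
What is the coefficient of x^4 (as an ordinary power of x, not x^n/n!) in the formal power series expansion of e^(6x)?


The exponential series is e^y = sum_{k>=0} y^k / k!. Substituting y = 6x gives
e^(6x) = sum_{k>=0} 6^k x^k / k!.
So the coefficient of x^n is a^n/n! with a = 6, n = 4:
6^4 / 4! = 1296/24 = 54

54


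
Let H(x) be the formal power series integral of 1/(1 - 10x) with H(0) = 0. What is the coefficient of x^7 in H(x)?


1/(1 - 10x) = sum_{k>=0} 10^k x^k. Integrating termwise with H(0) = 0:
H(x) = sum_{k>=0} 10^k x^(k+1) / (k+1) = sum_{m>=1} 10^(m-1) x^m / m.
For m = 7: 10^6/7 = 1000000/7 = 1000000/7.

1000000/7


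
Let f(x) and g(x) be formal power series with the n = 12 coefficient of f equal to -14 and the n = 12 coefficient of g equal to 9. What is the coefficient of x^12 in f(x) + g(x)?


Addition of formal power series is termwise.
The coefficient of x^12 in f + g = -14 + 9
= -5

-5


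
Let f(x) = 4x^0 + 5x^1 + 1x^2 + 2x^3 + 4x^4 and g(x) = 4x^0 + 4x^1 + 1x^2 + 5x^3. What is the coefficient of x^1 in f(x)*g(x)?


Cauchy product at x^1:
4*4 + 5*4
= 36

36


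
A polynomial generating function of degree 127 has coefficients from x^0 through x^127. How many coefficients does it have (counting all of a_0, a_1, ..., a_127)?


A polynomial of degree 127 takes the form a_0 + a_1 x + ... + a_127 x^127.
The number of coefficients is 127 + 1 = 128.

128


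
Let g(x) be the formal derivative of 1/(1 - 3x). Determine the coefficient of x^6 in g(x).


Differentiate termwise: d/dx sum_{k>=0} 3^k x^k = sum_{k>=1} k 3^k x^(k-1) = sum_{j>=0} (j+1) 3^(j+1) x^j.
Equivalently, d/dx [1/(1 - 3x)] = 3/(1 - 3x)^2.
For j = 6: 7 * 3^7 = 7 * 2187 = 15309.

15309


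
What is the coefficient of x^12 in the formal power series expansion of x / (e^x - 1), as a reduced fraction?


The exponential generating function for Bernoulli numbers is
x / (e^x - 1) = sum_{k>=0} B_k x^k / k!.
So the coefficient of x^12 in x / (e^x - 1) is B_12 / 12!.
Computing: B_12 = -691/2730, 12! = 479001600, giving
-691/2730 / 479001600 = -691/1307674368000.

-691/1307674368000


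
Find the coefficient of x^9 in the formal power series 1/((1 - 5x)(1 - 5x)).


By partial fractions or Cauchy convolution:
The coefficient equals sum_{k=0}^{9} 5^k * 5^(9-k).
= 19531250

19531250


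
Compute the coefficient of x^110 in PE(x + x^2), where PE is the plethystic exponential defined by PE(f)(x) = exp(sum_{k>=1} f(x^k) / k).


With f(x) = x + x^2, the exponent is sum_{k>=1} (x^k + x^(2k)) / k = -ln(1 - x) - ln(1 - x^2). Exponentiating:
PE(x + x^2) = 1 / ((1 - x)(1 - x^2)).
This is the generating function for partitions of n into parts of size 1 or 2. The number of 2's can be any j in 0..55, and the rest are 1's, so
[x^110] = floor(110/2) + 1 = 56.

56


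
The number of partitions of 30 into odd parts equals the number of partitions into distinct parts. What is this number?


Computing partitions of 30 into odd parts (1, 3, 5, ...):
Using the generating function prod_{k>=0} 1/(1-x^(2k+1)),
the count is 296

296


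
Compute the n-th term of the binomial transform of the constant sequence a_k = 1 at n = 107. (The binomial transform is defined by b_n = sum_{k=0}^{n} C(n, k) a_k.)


With a_k = 1 for all k, b_n = sum_{k=0}^{n} C(n, k) = 2^n by the binomial theorem.
For n = 107: 2^107 = 162259276829213363391578010288128.

162259276829213363391578010288128


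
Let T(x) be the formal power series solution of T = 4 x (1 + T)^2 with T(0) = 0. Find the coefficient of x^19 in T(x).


Apply the Lagrange inversion formula: if T = 4 x * phi(T) with phi(t) = (1 + t)^2, then [x^n] T = 4^n * (1/n) [t^(n-1)] phi(t)^n = 4^n * (1/n) [t^(n-1)] (1 + t)^(2n) = 4^n * (1/n) C(2n, n-1).
Using the identity C(2n, n-1) = C(2n, n) * n / (n+1), the unscaled factor equals C(2n, n) / (n+1) = C_n, the n-th Catalan number.
For n = 19: C_19 = C(38, 19) / 20 = 35345263800/20 = 1767263190.
With the 4^19 = 274877906944 factor, the coefficient is 274877906944 * 1767263190 = 485781606686376591360.

485781606686376591360


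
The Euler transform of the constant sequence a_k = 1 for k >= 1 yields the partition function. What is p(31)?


The Euler transform converts the sequence a_k = 1 into the number of integer partitions.
Using the recurrence or dynamic programming:
p(31) = 6842

6842


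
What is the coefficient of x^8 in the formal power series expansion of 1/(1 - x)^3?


The expansion 1/(1 - x)^r = sum_{k>=0} C(k + r - 1, r - 1) x^k follows from the multiset / negative-binomial theorem (or from repeated differentiation of the geometric series).
For r = 3 and k = 8:
C(10, 2) = 3628800 / (2 * 40320) = 45.

45


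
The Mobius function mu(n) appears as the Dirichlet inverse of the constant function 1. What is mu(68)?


68 has a squared prime factor, so mu(68) = 0.
Factorization reveals a repeated prime.

0


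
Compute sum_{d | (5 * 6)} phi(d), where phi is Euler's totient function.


First, 5 * 6 = 30. One classical identity is sum_{d | n} phi(d) = n (each k in [1, n] has a unique gcd with n, and among the k's with gcd(k, n) = n/d there are phi(d) of them). So the sum equals 30. We also verify directly:
Divisors of 30: 1, 2, 3, 5, 6, 10, 15, 30.
phi values: 1, 1, 2, 4, 2, 4, 8, 8.
Sum = 30.

30


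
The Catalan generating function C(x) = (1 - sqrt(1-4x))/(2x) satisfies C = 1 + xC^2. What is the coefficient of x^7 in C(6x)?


Substituting x -> 6x scales the n-th coefficient by 6^n, so [x^7] C(6x) = 6^7 * C_7.
C_7 = C(2*7, 7)/(8) = 3432/8 = 429.
So 6^7 * 429 = 279936 * 429 = 120092544.

120092544


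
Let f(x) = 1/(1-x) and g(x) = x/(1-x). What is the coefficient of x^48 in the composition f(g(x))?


First simplify the composition: f(g(x)) = 1/(1 - x/(1-x)) = (1-x)/((1-x) - x) = (1-x)/(1-2x).
Now extract the coefficient. Write (1-x)/(1-2x) = 1/(1-2x) - x/(1-2x).
The coefficient of x^n in 1/(1-2x) is 2^n, and in x/(1-2x) is 2^(n-1) (for n >= 1).
So the coefficient of x^48 is 2^48 - 2^47 = 281474976710656 - 140737488355328 = 140737488355328.

140737488355328


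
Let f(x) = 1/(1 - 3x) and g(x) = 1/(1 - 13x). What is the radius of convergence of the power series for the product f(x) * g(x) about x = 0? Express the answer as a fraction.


The radius of 1/(1 - 3x) is 1/3 (nearest singularity at x = 1/3), and the radius of 1/(1 - 13x) is 1/13.
The product f(x)*g(x) = 1/((1 - 3x)(1 - 13x)) has singularities at both 1/3 and 1/13, so its radius of convergence is the distance to the nearest one:
min(1/3, 1/13) = 1/13.

1/13


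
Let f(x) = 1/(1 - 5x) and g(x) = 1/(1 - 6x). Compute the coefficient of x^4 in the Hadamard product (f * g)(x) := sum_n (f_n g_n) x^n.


f has coefficients f_k = 5^k and g has coefficients g_k = 6^k, so the Hadamard product has coefficient (f*g)_k = 5^k * 6^k = 30^k.
For k = 4: 30^4 = 810000.

810000


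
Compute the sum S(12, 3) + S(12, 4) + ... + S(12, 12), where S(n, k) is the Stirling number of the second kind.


By definition, S(n, k) counts partitions of an n-set into exactly k nonempty blocks.
Computing row n = 12 for k = 3..12:
S(12, k): 86526, 611501, 1379400, 1323652, 627396, 159027, 22275, 1705, 66, 1
Sum = 4211549.

4211549


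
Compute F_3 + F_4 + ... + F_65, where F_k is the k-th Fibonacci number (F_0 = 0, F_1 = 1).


Use the identity sum_{k=0}^{N} F_k = F_{N+2} - 1 (which follows from F_{k+2} - F_{k+1} = F_k). Then
sum_{k=3}^{65} F_k = (F_{67} - 1) - (F_{4} - 1) = F_{67} - F_{4}.
Computing: F_{67} = 44945570212853, F_{4} = 3, so
Sum = 44945570212853 - 3 = 44945570212850.

44945570212850


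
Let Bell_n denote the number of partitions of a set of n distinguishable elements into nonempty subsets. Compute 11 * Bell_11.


Bell_11 can be computed from the Bell triangle or from Dobinski's identity Bell_n = (1/e) * sum_{k>=0} k^n / k!.
Computing Bell_11 = 678570.
Then 11 * 678570 = 7464270.

7464270


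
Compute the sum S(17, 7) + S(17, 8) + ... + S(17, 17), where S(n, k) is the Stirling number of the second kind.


By definition, S(n, k) counts partitions of an n-set into exactly k nonempty blocks.
Computing row n = 17 for k = 7..17:
S(17, k): 25708104786, 20415995028, 9528822303, 2758334150, 512060978, 62022324, 4910178, 249900, 7820, 136, 1
Sum = 58990507604.

58990507604


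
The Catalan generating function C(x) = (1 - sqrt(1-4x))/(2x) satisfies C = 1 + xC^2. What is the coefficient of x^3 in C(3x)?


Substituting x -> 3x scales the n-th coefficient by 3^n, so [x^3] C(3x) = 3^3 * C_3.
C_3 = C(2*3, 3)/(4) = 20/4 = 5.
So 3^3 * 5 = 27 * 5 = 135.

135


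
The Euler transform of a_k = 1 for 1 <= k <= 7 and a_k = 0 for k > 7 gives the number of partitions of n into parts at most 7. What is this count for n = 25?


Partitions of 25 into parts at most 7:
Using generating function (1-x)^(-1)(1-x^2)^(-1)...(1-x^7)^(-1),
the coefficient of x^25 = 860

860


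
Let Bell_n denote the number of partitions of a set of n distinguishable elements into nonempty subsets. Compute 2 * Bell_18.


Bell_18 can be computed from the Bell triangle or from Dobinski's identity Bell_n = (1/e) * sum_{k>=0} k^n / k!.
Computing Bell_18 = 682076806159.
Then 2 * 682076806159 = 1364153612318.

1364153612318


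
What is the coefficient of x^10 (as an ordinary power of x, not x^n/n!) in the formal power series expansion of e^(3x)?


The exponential series is e^y = sum_{k>=0} y^k / k!. Substituting y = 3x gives
e^(3x) = sum_{k>=0} 3^k x^k / k!.
So the coefficient of x^n is a^n/n! with a = 3, n = 10:
3^10 / 10! = 59049/3628800 = 729/44800

729/44800


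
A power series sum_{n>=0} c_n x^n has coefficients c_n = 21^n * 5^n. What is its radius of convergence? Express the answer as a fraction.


By the root test (Cauchy-Hadamard), the radius is R = 1 / limsup_n |c_n|^(1/n).
Here |c_n|^(1/n) = (21^n * 5^n)^(1/n) = 21 * 5 = 105 for all n.
So R = 1/105 = 1/105.

1/105


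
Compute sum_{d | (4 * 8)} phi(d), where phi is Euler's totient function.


First, 4 * 8 = 32. One classical identity is sum_{d | n} phi(d) = n (each k in [1, n] has a unique gcd with n, and among the k's with gcd(k, n) = n/d there are phi(d) of them). So the sum equals 32. We also verify directly:
Divisors of 32: 1, 2, 4, 8, 16, 32.
phi values: 1, 1, 2, 4, 8, 16.
Sum = 32.

32


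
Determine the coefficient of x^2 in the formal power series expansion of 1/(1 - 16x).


The geometric series identity gives 1/(1 - c x) = sum_{k>=0} c^k x^k, so the coefficient of x^k is c^k.
Here c = 16 and k = 2.
Computing: 16^2 = 256

256


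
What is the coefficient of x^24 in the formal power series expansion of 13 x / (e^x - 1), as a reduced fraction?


The exponential generating function for Bernoulli numbers is
x / (e^x - 1) = sum_{k>=0} B_k x^k / k!.
So the coefficient of x^24 in 13 x / (e^x - 1) is 13 B_24 / 24!.
Computing: B_24 = -236364091/2730, 24! = 620448401733239439360000, giving
13 * -236364091/2730 / 620448401733239439360000 = -236364091/130294164363980282265600000.

-236364091/130294164363980282265600000


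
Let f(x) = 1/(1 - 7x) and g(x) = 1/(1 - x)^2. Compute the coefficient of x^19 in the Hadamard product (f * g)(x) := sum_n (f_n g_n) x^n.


f has coefficients f_k = 7^k. For g = 1/(1 - x)^2 the coefficient is g_k = C(k + 1, 1) = k + 1. The Hadamard coefficient is (f * g)_k = 7^k * (k + 1).
For k = 19: 7^19 * 20 = 11398895185373143 * 20 = 227977903707462860.

227977903707462860


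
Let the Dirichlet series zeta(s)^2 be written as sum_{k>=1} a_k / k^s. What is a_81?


The Dirichlet convolution of the constant function 1 with itself gives (1 * 1)(k) = sum_{d | k} 1 = d(k), the number of positive divisors of k.
Since zeta(s) = sum_{k>=1} 1/k^s, we have zeta(s)^2 = sum_{k>=1} d(k)/k^s, so a_k = d(k).
For k = 81: the divisors are 1, 3, 9, 27, 81.
Count = 5.

5


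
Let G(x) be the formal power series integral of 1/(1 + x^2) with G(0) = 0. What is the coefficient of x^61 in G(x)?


1/(1 + x^2) = sum_{j>=0} (-1)^j x^(2j). Integrating termwise with G(0) = 0:
G(x) = sum_{j>=0} (-1)^j x^(2j+1) / (2j+1) = arctan(x).
Only odd powers are nonzero. For x^61 write 61 = 2*30 + 1, giving
(-1)^30 / 61 = 1/61 = 1/61.

1/61


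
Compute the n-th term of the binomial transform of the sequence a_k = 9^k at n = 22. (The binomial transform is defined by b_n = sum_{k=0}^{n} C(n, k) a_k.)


With a_k = 9^k, b_n = sum_{k=0}^{n} C(n, k) 9^k = (1 + 9)^n by the binomial theorem.
For n = 22: (1 + 9)^22 = 10^22 = 10000000000000000000000.

10000000000000000000000


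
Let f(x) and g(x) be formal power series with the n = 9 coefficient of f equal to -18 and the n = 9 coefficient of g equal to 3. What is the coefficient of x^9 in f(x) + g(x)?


Addition of formal power series is termwise.
The coefficient of x^9 in f + g = -18 + 3
= -15

-15


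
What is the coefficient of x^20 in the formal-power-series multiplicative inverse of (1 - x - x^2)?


Let the inverse be f(x) = sum_{k>=0} a_k x^k. From f(x) * (1 - x - x^2) = 1 and matching coefficients:
 x^0: a_0 = 1.
 x^1: a_1 - a_0 = 0, so a_1 = 1.
 x^k (k >= 2): a_k - a_{k-1} - a_{k-2} = 0, i.e. a_k = a_{k-1} + a_{k-2}.
This is the Fibonacci-type recurrence shifted so that a_0 = a_1 = 1.
Iterating: a_0=1, a_1=1, a_2=2, a_3=3, a_4=5, a_5=8, a_6=13, a_7=21, a_8=34, a_9=55, ...
a_20 = 10946.

10946


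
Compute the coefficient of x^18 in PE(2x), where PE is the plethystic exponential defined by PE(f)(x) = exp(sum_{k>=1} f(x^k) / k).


With f(x) = 2x, the exponent is sum_{k>=1} 2 x^k / k = 2 * (-ln(1 - x)). Exponentiating:
PE(2x) = exp(-2 ln(1 - x)) = 1/(1 - x)^2.
By the negative binomial expansion, [x^n] 1/(1 - x)^2 = C(n + 1, 1).
For n = 18: C(19, 1) = 19.

19


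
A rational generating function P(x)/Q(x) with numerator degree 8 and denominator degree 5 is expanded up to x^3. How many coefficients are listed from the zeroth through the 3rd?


Expanding up to x^3 gives the coefficients for x^0, x^1, ..., x^3.
That is 3 + 1 = 4 coefficients in total.

4


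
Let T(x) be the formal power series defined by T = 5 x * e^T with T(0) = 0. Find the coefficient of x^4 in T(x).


Apply the Lagrange inversion formula: if T = 5 x * phi(T) with phi(t) = e^t, then
[x^n] T = 5^n * (1/n) [t^(n-1)] phi(t)^n = 5^n * (1/n) [t^(n-1)] e^(n t) = 5^n * (1/n) * n^(n-1) / (n-1)! = 5^n * n^(n-1) / n!.
When c = 1 this is the Cayley count of rooted labeled trees on n vertices, divided by n!.
For n = 4: 5^4 * 4^3 / 4! = 625 * 64/24 = 5000/3.

5000/3


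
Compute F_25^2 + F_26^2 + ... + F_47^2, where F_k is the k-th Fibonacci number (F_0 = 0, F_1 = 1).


There is a standard identity sum_{k=0}^{N} F_k^2 = F_N * F_{N+1} (proved inductively from the telescoping relation F_k^2 = F_k F_{k+1} - F_{k-1} F_k). Then
sum_{k=25}^{47} F_k^2 = F_47 F_48 - F_24 F_25.
Computing: F_47 = 2971215073, F_48 = 4807526976, F_24 = 46368, F_25 = 75025.
Sum = 2971215073 * 4807526976 - 46368 * 75025 = 14284196611466550048.

14284196611466550048


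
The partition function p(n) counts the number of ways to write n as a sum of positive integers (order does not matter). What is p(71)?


Using the generating function prod_{k>=1} 1/(1-x^k), we compute p(71).
By dynamic programming over parts 1 through 71:
p(71) = 4697205

4697205


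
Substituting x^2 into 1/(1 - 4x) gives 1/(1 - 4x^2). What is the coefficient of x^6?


The coefficient of x^(2m) in 1/(1 - 4x^2) is 4^m.
With n = 6 = 2*3, the coefficient is 4^3 = 64.

64


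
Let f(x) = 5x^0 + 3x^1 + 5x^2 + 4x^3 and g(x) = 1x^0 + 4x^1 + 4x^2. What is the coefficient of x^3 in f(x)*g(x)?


Cauchy product at x^3:
3*4 + 5*4 + 4*1
= 36

36


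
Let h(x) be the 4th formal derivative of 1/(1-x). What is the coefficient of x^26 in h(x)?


Differentiating 4 times: d^4/dx^4 [1/(1-x)] = 4!/(1-x)^5.
The expansion 1/(1-x)^5 = sum_{k>=0} C(k+4, 4) x^k, so the coefficient of x^n in 4!/(1-x)^5 is 4! * C(n+4, 4).
For n = 26: 24 * C(30, 4) = 24 * 27405 = 657720

657720


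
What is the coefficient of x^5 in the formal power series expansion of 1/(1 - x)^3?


The expansion 1/(1 - x)^r = sum_{k>=0} C(k + r - 1, r - 1) x^k follows from the multiset / negative-binomial theorem (or from repeated differentiation of the geometric series).
For r = 3 and k = 5:
C(7, 2) = 5040 / (2 * 120) = 21.

21


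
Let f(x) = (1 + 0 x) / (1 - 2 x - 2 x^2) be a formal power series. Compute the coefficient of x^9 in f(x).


Write f(x) = sum_{k>=0} a_k x^k. Multiplying both sides by 1 - 2 x - 2 x^2 gives
(1 - 2 x - 2 x^2) sum_{k>=0} a_k x^k = 1 + 0 x.
Matching coefficients:
 x^0: a_0 = 1
 x^1: a_1 - 2 a_0 = 0  =>  a_1 = 2*1 + 0 = 2
 x^k (k >= 2): a_k = 2 a_{k-1} + 2 a_{k-2}.
Iterating: a_2 = 6, a_3 = 16, a_4 = 44, a_5 = 120, a_6 = 328, a_7 = 896, a_8 = 2448, a_9 = 6688.
So the coefficient of x^9 is 6688.

6688


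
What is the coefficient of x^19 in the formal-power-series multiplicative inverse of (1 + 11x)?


The inverse is 1/(1 + 11x). Apply the geometric identity 1/(1 - y) = sum_{k>=0} y^k with y = -11x:
1/(1 + 11x) = sum_{k>=0} (-11)^k x^k.
So the coefficient of x^19 is (-11)^19 = -61159090448414546291.

-61159090448414546291


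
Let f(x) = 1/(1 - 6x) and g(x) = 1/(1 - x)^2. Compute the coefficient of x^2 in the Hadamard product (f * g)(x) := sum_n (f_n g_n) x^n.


f has coefficients f_k = 6^k. For g = 1/(1 - x)^2 the coefficient is g_k = C(k + 1, 1) = k + 1. The Hadamard coefficient is (f * g)_k = 6^k * (k + 1).
For k = 2: 6^2 * 3 = 36 * 3 = 108.

108


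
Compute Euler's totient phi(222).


phi(n) counts integers in [1, n] coprime to n. Using the multiplicative formula phi(n) = n * prod_{p | n} (1 - 1/p):
222 = 2 * 3 * 37, so
phi(222) = 222 * (1 - 1/2) * (1 - 1/3) * (1 - 1/37) = 72.

72


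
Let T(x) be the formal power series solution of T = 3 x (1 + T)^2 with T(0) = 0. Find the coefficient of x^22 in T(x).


Apply the Lagrange inversion formula: if T = 3 x * phi(T) with phi(t) = (1 + t)^2, then [x^n] T = 3^n * (1/n) [t^(n-1)] phi(t)^n = 3^n * (1/n) [t^(n-1)] (1 + t)^(2n) = 3^n * (1/n) C(2n, n-1).
Using the identity C(2n, n-1) = C(2n, n) * n / (n+1), the unscaled factor equals C(2n, n) / (n+1) = C_n, the n-th Catalan number.
For n = 22: C_22 = C(44, 22) / 23 = 2104098963720/23 = 91482563640.
With the 3^22 = 31381059609 factor, the coefficient is 31381059609 * 91482563640 = 2870819782770976016760.

2870819782770976016760


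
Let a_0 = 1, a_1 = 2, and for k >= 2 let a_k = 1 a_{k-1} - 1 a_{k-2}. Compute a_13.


Iterating the recurrence forward:
a_0 = 1
a_1 = 2
a_2 = 1*2 - 1*1 = 1
a_3 = 1*1 - 1*2 = -1
a_4 = 1*-1 - 1*1 = -2
a_5 = 1*-2 - 1*-1 = -1
a_6 = 1*-1 - 1*-2 = 1
a_7 = 1*1 - 1*-1 = 2
a_8 = 1*2 - 1*1 = 1
a_9 = 1*1 - 1*2 = -1
a_10 = 1*-1 - 1*1 = -2
a_11 = 1*-2 - 1*-1 = -1
a_12 = 1*-1 - 1*-2 = 1
a_13 = 1*1 - 1*-1 = 2
So a_13 = 2.

2


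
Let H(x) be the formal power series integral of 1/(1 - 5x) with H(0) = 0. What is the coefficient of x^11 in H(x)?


1/(1 - 5x) = sum_{k>=0} 5^k x^k. Integrating termwise with H(0) = 0:
H(x) = sum_{k>=0} 5^k x^(k+1) / (k+1) = sum_{m>=1} 5^(m-1) x^m / m.
For m = 11: 5^10/11 = 9765625/11 = 9765625/11.

9765625/11


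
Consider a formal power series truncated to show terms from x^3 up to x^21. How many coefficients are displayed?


From x^3 to x^21 inclusive, the count is 21 - 3 + 1 = 19.

19


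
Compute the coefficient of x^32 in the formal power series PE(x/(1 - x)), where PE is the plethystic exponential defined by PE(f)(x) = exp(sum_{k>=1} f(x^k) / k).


For f(x) = x/(1 - x) we have
sum_{k>=1} f(x^k) / k = sum_{k>=1} (1/k) * x^k / (1 - x^k) = sum_{k, m >= 1} x^(k m) / k,
which after exponentiating simplifies to
PE(x/(1 - x)) = prod_{k>=1} 1 / (1 - x^k).
This is the generating function for the partition function p(n), so the coefficient of x^32 is p(32).
Computing p(32) by dynamic programming over parts 1, 2, ..., 32: p(32) = 8349.

8349


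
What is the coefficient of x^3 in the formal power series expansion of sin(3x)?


The Maclaurin series is sin(t) = sum_{k>=0} (-1)^k t^(2k+1) / (2k+1)!, so substituting t = 3x, only odd powers of x are nonzero, with coefficient of x^(2k+1) equal to (-1)^k 3^(2k+1) / (2k+1)!.
Write 3 = 2*1 + 1, giving the coefficient (-1)^1 * 3^3 / 3! = -27/6 = -9/2.

-9/2


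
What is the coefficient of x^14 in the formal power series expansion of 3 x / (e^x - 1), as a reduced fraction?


The exponential generating function for Bernoulli numbers is
x / (e^x - 1) = sum_{k>=0} B_k x^k / k!.
So the coefficient of x^14 in 3 x / (e^x - 1) is 3 B_14 / 14!.
Computing: B_14 = 7/6, 14! = 87178291200, giving
3 * 7/6 / 87178291200 = 1/24908083200.

1/24908083200
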